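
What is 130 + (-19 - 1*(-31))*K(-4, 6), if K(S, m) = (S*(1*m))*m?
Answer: -1598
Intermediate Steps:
K(S, m) = S*m**2 (K(S, m) = (S*m)*m = S*m**2)
130 + (-19 - 1*(-31))*K(-4, 6) = 130 + (-19 - 1*(-31))*(-4*6**2) = 130 + (-19 + 31)*(-4*36) = 130 + 12*(-144) = 130 - 1728 = -1598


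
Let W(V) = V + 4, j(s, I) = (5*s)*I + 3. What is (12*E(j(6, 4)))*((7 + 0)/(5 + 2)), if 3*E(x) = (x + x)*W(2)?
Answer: 5904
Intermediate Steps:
j(s, I) = 3 + 5*I*s (j(s, I) = 5*I*s + 3 = 3 + 5*I*s)
W(V) = 4 + V
E(x) = 4*x (E(x) = ((x + x)*(4 + 2))/3 = ((2*x)*6)/3 = (12*x)/3 = 4*x)
(12*E(j(6, 4)))*((7 + 0)/(5 + 2)) = (12*(4*(3 + 5*4*6)))*((7 + 0)/(5 + 2)) = (12*(4*(3 + 120)))*(7/7) = (12*(4*123))*(7*(⅐)) = (12*492)*1 = 5904*1 = 5904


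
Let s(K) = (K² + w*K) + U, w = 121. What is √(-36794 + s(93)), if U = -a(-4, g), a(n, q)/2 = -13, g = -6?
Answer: 3*I*√1874 ≈ 129.87*I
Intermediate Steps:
a(n, q) = -26 (a(n, q) = 2*(-13) = -26)
U = 26 (U = -1*(-26) = 26)
s(K) = 26 + K² + 121*K (s(K) = (K² + 121*K) + 26 = 26 + K² + 121*K)
√(-36794 + s(93)) = √(-36794 + (26 + 93² + 121*93)) = √(-36794 + (26 + 8649 + 11253)) = √(-36794 + 19928) = √(-16866) = 3*I*√1874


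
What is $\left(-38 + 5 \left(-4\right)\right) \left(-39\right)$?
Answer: $2262$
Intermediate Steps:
$\left(-38 + 5 \left(-4\right)\right) \left(-39\right) = \left(-38 - 20\right) \left(-39\right) = \left(-58\right) \left(-39\right) = 2262$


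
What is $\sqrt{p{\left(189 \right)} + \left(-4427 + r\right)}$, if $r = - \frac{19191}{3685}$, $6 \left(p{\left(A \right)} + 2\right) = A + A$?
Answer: $\frac{i \sqrt{59357615185}}{3685} \approx 66.115 i$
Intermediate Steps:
$p{\left(A \right)} = -2 + \frac{A}{3}$ ($p{\left(A \right)} = -2 + \frac{A + A}{6} = -2 + \frac{2 A}{6} = -2 + \frac{A}{3}$)
$r = - \frac{19191}{3685}$ ($r = \left(-19191\right) \frac{1}{3685} = - \frac{19191}{3685} \approx -5.2079$)
$\sqrt{p{\left(189 \right)} + \left(-4427 + r\right)} = \sqrt{\left(-2 + \frac{1}{3} \cdot 189\right) - \frac{16332686}{3685}} = \sqrt{\left(-2 + 63\right) - \frac{16332686}{3685}} = \sqrt{61 - \frac{16332686}{3685}} = \sqrt{- \frac{16107901}{3685}} = \frac{i \sqrt{59357615185}}{3685}$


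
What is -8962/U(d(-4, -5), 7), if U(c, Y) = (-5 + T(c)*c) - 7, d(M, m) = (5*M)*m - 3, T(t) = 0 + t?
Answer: -8962/9397 ≈ -0.95371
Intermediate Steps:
T(t) = t
d(M, m) = -3 + 5*M*m (d(M, m) = 5*M*m - 3 = -3 + 5*M*m)
U(c, Y) = -12 + c**2 (U(c, Y) = (-5 + c*c) - 7 = (-5 + c**2) - 7 = -12 + c**2)
-8962/U(d(-4, -5), 7) = -8962/(-12 + (-3 + 5*(-4)*(-5))**2) = -8962/(-12 + (-3 + 100)**2) = -8962/(-12 + 97**2) = -8962/(-12 + 9409) = -8962/9397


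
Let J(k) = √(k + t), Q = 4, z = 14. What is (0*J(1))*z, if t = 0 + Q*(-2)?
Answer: 0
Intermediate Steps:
t = -8 (t = 0 + 4*(-2) = 0 - 8 = -8)
J(k) = √(-8 + k) (J(k) = √(k - 8) = √(-8 + k))
(0*J(1))*z = (0*√(-8 + 1))*14 = (0*√(-7))*14 = (0*(I*√7))*14 = 0*14 = 0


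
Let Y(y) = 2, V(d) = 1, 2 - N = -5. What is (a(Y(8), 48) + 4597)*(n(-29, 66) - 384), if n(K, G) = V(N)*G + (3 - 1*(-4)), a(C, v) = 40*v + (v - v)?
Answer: -2026787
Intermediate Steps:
N = 7 (N = 2 - 1*(-5) = 2 + 5 = 7)
a(C, v) = 40*v (a(C, v) = 40*v + 0 = 40*v)
n(K, G) = 7 + G (n(K, G) = 1*G + (3 - 1*(-4)) = G + (3 + 4) = G + 7 = 7 + G)
(a(Y(8), 48) + 4597)*(n(-29, 66) - 384) = (40*48 + 4597)*((7 + 66) - 384) = (1920 + 4597)*(73 - 384) = 6517*(-311) = -2026787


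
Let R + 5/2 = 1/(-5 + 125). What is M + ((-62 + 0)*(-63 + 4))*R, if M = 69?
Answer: -542731/60 ≈ -9045.5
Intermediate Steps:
R = -299/120 (R = -5/2 + 1/(-5 + 125) = -5/2 + 1/120 = -299/120 ≈ -2.4917)
M + ((-62 + 0)*(-63 + 4))*R = 69 + ((-62 + 0)*(-63 + 4))*(-299/120) = 69 - 62*(-59)*(-299/120) = 69 + 3658*(-299/120) = 69 - 546871/60 = -542731/60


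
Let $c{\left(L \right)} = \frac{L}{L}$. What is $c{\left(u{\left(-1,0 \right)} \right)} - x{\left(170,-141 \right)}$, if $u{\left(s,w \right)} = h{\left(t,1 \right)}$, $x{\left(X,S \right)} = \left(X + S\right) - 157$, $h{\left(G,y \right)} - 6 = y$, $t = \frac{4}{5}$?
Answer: $129$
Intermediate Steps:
$t = \frac{4}{5}$ ($t = 4 \cdot \frac{1}{5} = \frac{4}{5} \approx 0.8$)
$h{\left(G,y \right)} = 6 + y$
$x{\left(X,S \right)} = -157 + S + X$ ($x{\left(X,S \right)} = \left(S + X\right) - 157 = -157 + S + X$)
$u{\left(s,w \right)} = 7$ ($u{\left(s,w \right)} = 6 + 1 = 7$)
$c{\left(L \right)} = 1$
$c{\left(u{\left(-1,0 \right)} \right)} - x{\left(170,-141 \right)} = 1 - \left(-157 - 141 + 170\right) = 1 - -128 = 1 + 128 = 129$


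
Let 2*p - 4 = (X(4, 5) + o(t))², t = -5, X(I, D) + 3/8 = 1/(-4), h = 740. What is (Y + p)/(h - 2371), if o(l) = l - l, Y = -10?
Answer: 999/208768 ≈ 0.0047852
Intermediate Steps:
X(I, D) = -5/8 (X(I, D) = -3/8 + 1/(-4) = -3/8 - ¼ = -5/8)
o(l) = 0
p = 281/128 (p = 2 + (-5/8 + 0)²/2 = 2 + (-5/8)²/2 = 2 + (½)*(25/64) = 2 + 25/128 = 281/128 ≈ 2.1953)
(Y + p)/(h - 2371) = (-10 + 281/128)/(740 - 2371) = -999/128/(-1631) = -999/128*(-1/1631) = 999/208768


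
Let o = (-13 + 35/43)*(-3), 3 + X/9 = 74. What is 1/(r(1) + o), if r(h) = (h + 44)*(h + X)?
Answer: 43/1239972 ≈ 3.4678e-5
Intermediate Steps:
X = 639 (X = -27 + 9*74 = -27 + 666 = 639)
r(h) = (44 + h)*(639 + h) (r(h) = (h + 44)*(h + 639) = (44 + h)*(639 + h))
o = 1572/43 (o = (-13 + 35*(1/43))*(-3) = (-13 + 35/43)*(-3) = -524/43*(-3) = 1572/43 ≈ 36.558)
1/(r(1) + o) = 1/((28116 + 1**2 + 683*1) + 1572/43) = 1/((28116 + 1 + 683) + 1572/43) = 1/(28800 + 1572/43) = 1/(1239972/43) = 43/1239972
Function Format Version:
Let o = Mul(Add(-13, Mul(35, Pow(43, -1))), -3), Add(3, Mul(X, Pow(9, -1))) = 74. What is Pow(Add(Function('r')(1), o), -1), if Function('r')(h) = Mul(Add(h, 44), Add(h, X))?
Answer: Rational(43, 1239972) ≈ 3.4678e-5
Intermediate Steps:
X = 639 (X = Add(-27, Mul(9, 74)) = Add(-27, 666) = 639)
Function('r')(h) = Mul(Add(44, h), Add(639, h)) (Function('r')(h) = Mul(Add(h, 44), Add(h, 639)) = Mul(Add(44, h), Add(639, h)))
o = Rational(1572, 43) (o = Mul(Add(-13, Mul(35, Rational(1, 43))), -3) = Mul(Add(-13, Rational(35, 43)), -3) = Mul(Rational(-524, 43), -3) = Rational(1572, 43) ≈ 36.558)
Pow(Add(Function('r')(1), o), -1) = Pow(Add(Add(28116, Pow(1, 2), Mul(683, 1)), Rational(1572, 43)), -1) = Pow(Add(Add(28116, 1, 683), Rational(1572, 43)), -1) = Pow(Add(28800, Rational(1572, 43)), -1) = Pow(Rational(1239972, 43), -1) = Rational(43, 1239972)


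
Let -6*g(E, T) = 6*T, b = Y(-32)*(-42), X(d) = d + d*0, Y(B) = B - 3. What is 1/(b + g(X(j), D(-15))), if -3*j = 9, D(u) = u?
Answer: 1/1485 ≈ 0.00067340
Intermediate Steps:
Y(B) = -3 + B
j = -3 (j = -1/3*9 = -3)
X(d) = d (X(d) = d + 0 = d)
b = 1470 (b = (-3 - 32)*(-42) = -35*(-42) = 1470)
g(E, T) = -T
1/(b + g(X(j), D(-15))) = 1/(1470 - 1*(-15)) = 1/(1470 + 15) = 1/1485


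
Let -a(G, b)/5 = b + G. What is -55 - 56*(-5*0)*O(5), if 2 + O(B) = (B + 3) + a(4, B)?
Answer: -55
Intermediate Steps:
a(G, b) = -5*G - 5*b (a(G, b) = -5*(b + G) = -5*(G + b) = -5*G - 5*b)
O(B) = -19 - 4*B (O(B) = -2 + ((B + 3) + (-5*4 - 5*B)) = -2 + ((3 + B) + (-20 - 5*B)) = -2 + (-17 - 4*B) = -19 - 4*B)
-55 - 56*(-5*0)*O(5) = -55 - 56*(-5*0)*(-19 - 4*5) = -55 - 0*(-19 - 20) = -55 - 0*(-39) = -55 - 56*0 = -55 + 0 = -55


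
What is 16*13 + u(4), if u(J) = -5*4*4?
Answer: 128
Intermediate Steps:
u(J) = -80 (u(J) = -20*4 = -80)
16*13 + u(4) = 16*13 - 80 = 208 - 80 = 128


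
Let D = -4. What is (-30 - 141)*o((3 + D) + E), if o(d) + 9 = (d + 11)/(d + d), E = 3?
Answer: 3933/4 ≈ 983.25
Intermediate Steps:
o(d) = -9 + (11 + d)/(2*d) (o(d) = -9 + (d + 11)/(d + d) = -9 + (11 + d)/((2*d)) = -9 + (11 + d)*(1/(2*d)) = -9 + (11 + d)/(2*d))
(-30 - 141)*o((3 + D) + E) = (-30 - 141)*((11 - 17*((3 - 4) + 3))/(2*((3 - 4) + 3))) = -171*(11 - 17*(-1 + 3))/(2*(-1 + 3)) = -171*(11 - 17*2)/(2*2) = -171*(11 - 34)/(2*2) = -171*(-23)/(2*2) = -171*(-23/4) = 3933/4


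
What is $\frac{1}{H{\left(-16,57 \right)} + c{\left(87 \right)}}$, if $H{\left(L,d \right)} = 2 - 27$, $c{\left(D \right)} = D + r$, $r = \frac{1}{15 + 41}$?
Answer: $\frac{56}{3473} \approx 0.016124$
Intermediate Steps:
$r = \frac{1}{56} \approx 0.017857$
$c{\left(D \right)} = \frac{1}{56} + D$ ($c{\left(D \right)} = D + \frac{1}{56} = \frac{1}{56} + D$)
$H{\left(L,d \right)} = -25$ ($H{\left(L,d \right)} = 2 - 27 = -25$)
$\frac{1}{H{\left(-16,57 \right)} + c{\left(87 \right)}} = \frac{1}{-25 + \left(\frac{1}{56} + 87\right)} = \frac{1}{-25 + \frac{4873}{56}} = \frac{1}{\frac{3473}{56}} = \frac{56}{3473}$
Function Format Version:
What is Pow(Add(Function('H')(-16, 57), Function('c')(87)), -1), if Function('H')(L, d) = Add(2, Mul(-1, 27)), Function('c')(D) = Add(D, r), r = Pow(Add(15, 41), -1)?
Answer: Rational(56, 3473) ≈ 0.016124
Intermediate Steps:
r = Rational(1, 56) (r = Pow(56, -1) = Rational(1, 56) ≈ 0.017857)
Function('c')(D) = Add(Rational(1, 56), D) (Function('c')(D) = Add(D, Rational(1, 56)) = Add(Rational(1, 56), D))
Function('H')(L, d) = -25 (Function('H')(L, d) = Add(2, -27) = -25)
Pow(Add(Function('H')(-16, 57), Function('c')(87)), -1) = Pow(Add(-25, Add(Rational(1, 56), 87)), -1) = Pow(Add(-25, Rational(4873, 56)), -1) = Pow(Rational(3473, 56), -1) = Rational(56, 3473)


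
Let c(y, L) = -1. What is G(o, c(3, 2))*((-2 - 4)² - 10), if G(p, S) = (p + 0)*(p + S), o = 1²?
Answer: 0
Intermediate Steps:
o = 1
G(p, S) = p*(S + p)
G(o, c(3, 2))*((-2 - 4)² - 10) = (1*(-1 + 1))*((-2 - 4)² - 10) = (1*0)*((-6)² - 10) = 0*(36 - 10) = 0*26 = 0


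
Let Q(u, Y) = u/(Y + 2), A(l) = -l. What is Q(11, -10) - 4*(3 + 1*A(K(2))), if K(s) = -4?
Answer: -235/8 ≈ -29.375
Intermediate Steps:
Q(u, Y) = u/(2 + Y)
Q(11, -10) - 4*(3 + 1*A(K(2))) = 11/(2 - 10) - 4*(3 + 1*(-1*(-4))) = 11/(-8) - 4*(3 + 1*4) = 11*(-⅛) - 4*(3 + 4) = -11/8 - 4*7 = -11/8 - 1*28 = -11/8 - 28 = -235/8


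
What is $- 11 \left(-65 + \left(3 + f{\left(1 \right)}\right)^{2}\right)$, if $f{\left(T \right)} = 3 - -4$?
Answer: $-385$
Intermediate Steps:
$f{\left(T \right)} = 7$ ($f{\left(T \right)} = 3 + 4 = 7$)
$- 11 \left(-65 + \left(3 + f{\left(1 \right)}\right)^{2}\right) = - 11 \left(-65 + \left(3 + 7\right)^{2}\right) = - 11 \left(-65 + 10^{2}\right) = - 11 \left(-65 + 100\right) = \left(-11\right) 35 = -385$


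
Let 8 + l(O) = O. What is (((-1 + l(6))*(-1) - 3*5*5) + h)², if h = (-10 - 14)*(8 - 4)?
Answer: 28224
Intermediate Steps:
h = -96 (h = -24*4 = -96)
l(O) = -8 + O
(((-1 + l(6))*(-1) - 3*5*5) + h)² = (((-1 + (-8 + 6))*(-1) - 3*5*5) - 96)² = (((-1 - 2)*(-1) - 15*5) - 96)² = ((-3*(-1) - 1*75) - 96)² = ((3 - 75) - 96)² = (-72 - 96)² = (-168)² = 28224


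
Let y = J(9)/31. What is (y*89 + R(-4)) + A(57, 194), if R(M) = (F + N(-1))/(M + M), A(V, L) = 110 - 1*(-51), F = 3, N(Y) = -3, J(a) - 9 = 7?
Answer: 6415/31 ≈ 206.94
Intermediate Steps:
J(a) = 16 (J(a) = 9 + 7 = 16)
A(V, L) = 161 (A(V, L) = 110 + 51 = 161)
y = 16/31 ≈ 0.51613
R(M) = 0 (R(M) = (3 - 3)/(M + M) = 0/((2*M)) = 0*(1/(2*M)) = 0)
(y*89 + R(-4)) + A(57, 194) = ((16/31)*89 + 0) + 161 = (1424/31 + 0) + 161 = 1424/31 + 161 = 6415/31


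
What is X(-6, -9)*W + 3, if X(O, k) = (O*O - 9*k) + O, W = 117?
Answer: 12990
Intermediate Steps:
X(O, k) = O + O**2 - 9*k (X(O, k) = (O**2 - 9*k) + O = O + O**2 - 9*k)
X(-6, -9)*W + 3 = (-6 + (-6)**2 - 9*(-9))*117 + 3 = (-6 + 36 + 81)*117 + 3 = 111*117 + 3 = 12987 + 3 = 12990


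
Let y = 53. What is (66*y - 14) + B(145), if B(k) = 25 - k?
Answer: 3364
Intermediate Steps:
(66*y - 14) + B(145) = (66*53 - 14) + (25 - 1*145) = (3498 - 14) + (25 - 145) = 3484 - 120 = 3364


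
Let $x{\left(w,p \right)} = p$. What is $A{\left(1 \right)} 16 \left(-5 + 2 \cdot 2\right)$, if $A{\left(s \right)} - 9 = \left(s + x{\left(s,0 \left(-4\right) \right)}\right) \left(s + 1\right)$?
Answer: $-176$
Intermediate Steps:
$A{\left(s \right)} = 9 + s \left(1 + s\right)$ ($A{\left(s \right)} = 9 + \left(s + 0 \left(-4\right)\right) \left(s + 1\right) = 9 + \left(s + 0\right) \left(1 + s\right) = 9 + s \left(1 + s\right)$)
$A{\left(1 \right)} 16 \left(-5 + 2 \cdot 2\right) = \left(9 + 1 + 1^{2}\right) 16 \left(-5 + 2 \cdot 2\right) = \left(9 + 1 + 1\right) 16 \left(-5 + 4\right) = 11 \cdot 16 \left(-1\right) = 176 \left(-1\right) = -176$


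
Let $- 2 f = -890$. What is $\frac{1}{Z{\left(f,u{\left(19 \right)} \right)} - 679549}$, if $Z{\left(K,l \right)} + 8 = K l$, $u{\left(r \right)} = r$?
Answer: $- \frac{1}{671102} \approx -1.4901 \cdot 10^{-6}$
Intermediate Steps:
$f = 445$ ($f = \left(- \frac{1}{2}\right) \left(-890\right) = 445$)
$Z{\left(K,l \right)} = -8 + K l$
$\frac{1}{Z{\left(f,u{\left(19 \right)} \right)} - 679549} = \frac{1}{\left(-8 + 445 \cdot 19\right) - 679549} = \frac{1}{\left(-8 + 8455\right) - 679549} = \frac{1}{8447 - 679549} = \frac{1}{-671102} = - \frac{1}{671102}$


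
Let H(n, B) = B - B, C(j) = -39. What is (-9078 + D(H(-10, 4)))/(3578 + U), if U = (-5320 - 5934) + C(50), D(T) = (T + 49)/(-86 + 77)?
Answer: 81751/69435 ≈ 1.1774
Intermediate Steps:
H(n, B) = 0
D(T) = -49/9 - T/9 (D(T) = (49 + T)/(-9) = (49 + T)*(-⅑) = -49/9 - T/9)
U = -11293 (U = (-5320 - 5934) - 39 = -11254 - 39 = -11293)
(-9078 + D(H(-10, 4)))/(3578 + U) = (-9078 + (-49/9 - ⅑*0))/(3578 - 11293) = (-9078 + (-49/9 + 0))/(-7715) = (-9078 - 49/9)*(-1/7715) = -81751/9*(-1/7715) = 81751/69435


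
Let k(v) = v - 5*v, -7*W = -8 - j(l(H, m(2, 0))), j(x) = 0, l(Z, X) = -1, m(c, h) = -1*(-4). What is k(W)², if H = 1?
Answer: 1024/49 ≈ 20.898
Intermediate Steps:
m(c, h) = 4
W = 8/7 (W = -(-8 - 1*0)/7 = -(-8 + 0)/7 = -⅐*(-8) = 8/7 ≈ 1.1429)
k(v) = -4*v
k(W)² = (-4*8/7)² = (-32/7)² = 1024/49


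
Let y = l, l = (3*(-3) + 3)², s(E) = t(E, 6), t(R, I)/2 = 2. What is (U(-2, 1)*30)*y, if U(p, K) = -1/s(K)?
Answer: -270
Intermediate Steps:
t(R, I) = 4 (t(R, I) = 2*2 = 4)
s(E) = 4
U(p, K) = -¼ (U(p, K) = -1/4 = -1*¼ = -¼)
l = 36 (l = (-9 + 3)² = (-6)² = 36)
y = 36
(U(-2, 1)*30)*y = -¼*30*36 = -15/2*36 = -270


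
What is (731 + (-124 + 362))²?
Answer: 938961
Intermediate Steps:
(731 + (-124 + 362))² = (731 + 238)² = 969² = 938961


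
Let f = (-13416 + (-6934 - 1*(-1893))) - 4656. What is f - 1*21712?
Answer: -44825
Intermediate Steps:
f = -23113 (f = (-13416 + (-6934 + 1893)) - 4656 = (-13416 - 5041) - 4656 = -18457 - 4656 = -23113)
f - 1*21712 = -23113 - 1*21712 = -23113 - 21712 = -44825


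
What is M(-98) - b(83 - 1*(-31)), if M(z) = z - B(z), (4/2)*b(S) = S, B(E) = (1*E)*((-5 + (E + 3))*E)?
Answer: 960245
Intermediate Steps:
B(E) = E²*(-2 + E) (B(E) = E*((-5 + (3 + E))*E) = E*((-2 + E)*E) = E*(E*(-2 + E)) = E²*(-2 + E))
b(S) = S/2
M(z) = z - z²*(-2 + z)
M(-98) - b(83 - 1*(-31)) = -98*(1 - 98*(2 - 1*(-98))) - (83 - 1*(-31))/2 = -98*(1 - 98*(2 + 98)) - (83 + 31)/2 = -98*(1 - 98*100) - 114/2 = -98*(1 - 9800) - 1*57 = -98*(-9799) - 57 = 960302 - 57 = 960245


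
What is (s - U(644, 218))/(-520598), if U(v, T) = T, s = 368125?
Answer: -367907/520598 ≈ -0.70670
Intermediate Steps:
(s - U(644, 218))/(-520598) = (368125 - 1*218)/(-520598) = (368125 - 218)*(-1/520598) = 367907*(-1/520598) = -367907/520598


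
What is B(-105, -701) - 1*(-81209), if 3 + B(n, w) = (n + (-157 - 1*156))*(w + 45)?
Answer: 355414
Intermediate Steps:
B(n, w) = -3 + (-313 + n)*(45 + w) (B(n, w) = -3 + (n + (-157 - 1*156))*(w + 45) = -3 + (n + (-157 - 156))*(45 + w) = -3 + (n - 313)*(45 + w) = -3 + (-313 + n)*(45 + w))
B(-105, -701) - 1*(-81209) = (-14088 - 313*(-701) + 45*(-105) - 105*(-701)) - 1*(-81209) = (-14088 + 219413 - 4725 + 73605) + 81209 = 274205 + 81209 = 355414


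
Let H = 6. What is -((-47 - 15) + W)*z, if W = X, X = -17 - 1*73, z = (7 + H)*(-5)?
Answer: -9880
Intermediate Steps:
z = -65 (z = (7 + 6)*(-5) = 13*(-5) = -65)
X = -90 (X = -17 - 73 = -90)
W = -90
-((-47 - 15) + W)*z = -((-47 - 15) - 90)*(-65) = -(-62 - 90)*(-65) = -(-152)*(-65) = -1*9880 = -9880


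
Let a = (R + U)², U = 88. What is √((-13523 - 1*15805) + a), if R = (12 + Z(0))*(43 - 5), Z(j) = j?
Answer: 4*√16663 ≈ 516.34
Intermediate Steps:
R = 456 (R = (12 + 0)*(43 - 5) = 12*38 = 456)
a = 295936 (a = (456 + 88)² = 544² = 295936)
√((-13523 - 1*15805) + a) = √((-13523 - 1*15805) + 295936) = √((-13523 - 15805) + 295936) = √(-29328 + 295936) = √266608 = 4*√16663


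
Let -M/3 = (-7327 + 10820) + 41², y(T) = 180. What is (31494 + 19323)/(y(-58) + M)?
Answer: -16939/5114 ≈ -3.3123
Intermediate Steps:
M = -15522 (M = -3*((-7327 + 10820) + 41²) = -3*(3493 + 1681) = -3*5174 = -15522)
(31494 + 19323)/(y(-58) + M) = (31494 + 19323)/(180 - 15522) = 50817/(-15342) = 50817*(-1/15342) = -16939/5114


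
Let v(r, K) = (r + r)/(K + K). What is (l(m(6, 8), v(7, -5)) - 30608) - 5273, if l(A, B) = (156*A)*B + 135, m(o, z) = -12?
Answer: -165626/5 ≈ -33125.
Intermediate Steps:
v(r, K) = r/K (v(r, K) = (2*r)/((2*K)) = (2*r)*(1/(2*K)) = r/K)
l(A, B) = 135 + 156*A*B (l(A, B) = 156*A*B + 135 = 135 + 156*A*B)
(l(m(6, 8), v(7, -5)) - 30608) - 5273 = ((135 + 156*(-12)*(7/(-5))) - 30608) - 5273 = ((135 + 156*(-12)*(7*(-1/5))) - 30608) - 5273 = ((135 + 156*(-12)*(-7/5)) - 30608) - 5273 = ((135 + 13104/5) - 30608) - 5273 = (13779/5 - 30608) - 5273 = -139261/5 - 5273 = -165626/5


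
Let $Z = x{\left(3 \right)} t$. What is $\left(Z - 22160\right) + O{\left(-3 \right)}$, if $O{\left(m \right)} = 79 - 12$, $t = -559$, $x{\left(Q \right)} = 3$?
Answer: $-23770$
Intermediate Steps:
$O{\left(m \right)} = 67$
$Z = -1677$ ($Z = 3 \left(-559\right) = -1677$)
$\left(Z - 22160\right) + O{\left(-3 \right)} = \left(-1677 - 22160\right) + 67 = -23837 + 67 = -23770$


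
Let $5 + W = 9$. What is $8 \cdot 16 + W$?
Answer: $132$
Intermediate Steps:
$W = 4$ ($W = -5 + 9 = 4$)
$8 \cdot 16 + W = 8 \cdot 16 + 4 = 128 + 4 = 132$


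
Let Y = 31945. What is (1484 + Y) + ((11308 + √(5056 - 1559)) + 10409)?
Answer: 55146 + √3497 ≈ 55205.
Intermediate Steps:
(1484 + Y) + ((11308 + √(5056 - 1559)) + 10409) = (1484 + 31945) + ((11308 + √(5056 - 1559)) + 10409) = 33429 + ((11308 + √3497) + 10409) = 33429 + (21717 + √3497) = 55146 + √3497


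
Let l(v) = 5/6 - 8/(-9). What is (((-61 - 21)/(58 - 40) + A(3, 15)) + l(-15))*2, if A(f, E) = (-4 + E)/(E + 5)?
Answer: -137/30 ≈ -4.5667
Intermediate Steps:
l(v) = 31/18 (l(v) = 5*(⅙) - 8*(-⅑) = ⅚ + 8/9 = 31/18)
A(f, E) = (-4 + E)/(5 + E)
(((-61 - 21)/(58 - 40) + A(3, 15)) + l(-15))*2 = (((-61 - 21)/(58 - 40) + (-4 + 15)/(5 + 15)) + 31/18)*2 = ((-82/18 + 11/20) + 31/18)*2 = ((-82*1/18 + (1/20)*11) + 31/18)*2 = ((-41/9 + 11/20) + 31/18)*2 = (-721/180 + 31/18)*2 = -137/60*2 = -137/30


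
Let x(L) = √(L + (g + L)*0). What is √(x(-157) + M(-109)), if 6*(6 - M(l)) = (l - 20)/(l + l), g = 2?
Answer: √(280457 + 47524*I*√157)/218 ≈ 3.1426 + 1.9936*I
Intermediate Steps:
M(l) = 6 - (-20 + l)/(12*l) (M(l) = 6 - (l - 20)/(6*(l + l)) = 6 - (-20 + l)/(6*(2*l)) = 6 - (-20 + l)*1/(2*l)/6 = 6 - (-20 + l)/(12*l))
x(L) = √L (x(L) = √(L + (2 + L)*0) = √(L + 0) = √L)
√(x(-157) + M(-109)) = √(√(-157) + (1/12)*(20 + 71*(-109))/(-109)) = √(I*√157 + (1/12)*(-1/109)*(20 - 7739)) = √(I*√157 + (1/12)*(-1/109)*(-7719)) = √(I*√157 + 2573/436) = √(2573/436 + I*√157)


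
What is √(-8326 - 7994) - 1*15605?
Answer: -15605 + 8*I*√255 ≈ -15605.0 + 127.75*I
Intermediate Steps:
√(-8326 - 7994) - 1*15605 = √(-16320) - 15605 = 8*I*√255 - 15605 = -15605 + 8*I*√255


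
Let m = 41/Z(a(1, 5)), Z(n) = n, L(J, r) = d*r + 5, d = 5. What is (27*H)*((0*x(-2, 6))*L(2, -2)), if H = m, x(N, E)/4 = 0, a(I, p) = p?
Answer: 0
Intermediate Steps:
L(J, r) = 5 + 5*r (L(J, r) = 5*r + 5 = 5 + 5*r)
x(N, E) = 0 (x(N, E) = 4*0 = 0)
m = 41/5 ≈ 8.2000
H = 41/5 ≈ 8.2000
(27*H)*((0*x(-2, 6))*L(2, -2)) = (27*(41/5))*((0*0)*(5 + 5*(-2))) = 1107*(0*(5 - 10))/5 = 1107*(0*(-5))/5 = (1107/5)*0 = 0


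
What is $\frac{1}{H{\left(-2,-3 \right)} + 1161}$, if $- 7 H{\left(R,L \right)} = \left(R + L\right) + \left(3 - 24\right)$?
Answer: $\frac{7}{8153} \approx 0.00085858$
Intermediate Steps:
$H{\left(R,L \right)} = 3 - \frac{L}{7} - \frac{R}{7}$ ($H{\left(R,L \right)} = - \frac{\left(R + L\right) + \left(3 - 24\right)}{7} = - \frac{\left(L + R\right) - 21}{7} = - \frac{-21 + L + R}{7} = 3 - \frac{L}{7} - \frac{R}{7}$)
$\frac{1}{H{\left(-2,-3 \right)} + 1161} = \frac{1}{\left(3 - - \frac{3}{7} - - \frac{2}{7}\right) + 1161} = \frac{1}{\left(3 + \frac{3}{7} + \frac{2}{7}\right) + 1161} = \frac{1}{\frac{26}{7} + 1161} = \frac{1}{\frac{8153}{7}} = \frac{7}{8153}$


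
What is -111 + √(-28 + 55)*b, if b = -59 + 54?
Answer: -111 - 15*√3 ≈ -136.98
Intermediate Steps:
b = -5
-111 + √(-28 + 55)*b = -111 + √(-28 + 55)*(-5) = -111 + √27*(-5) = -111 + (3*√3)*(-5) = -111 - 15*√3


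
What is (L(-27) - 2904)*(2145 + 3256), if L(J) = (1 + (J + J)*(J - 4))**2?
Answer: 15137496121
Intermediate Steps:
L(J) = (1 + 2*J*(-4 + J))**2 (L(J) = (1 + (2*J)*(-4 + J))**2 = (1 + 2*J*(-4 + J))**2)
(L(-27) - 2904)*(2145 + 3256) = ((1 - 8*(-27) + 2*(-27)**2)**2 - 2904)*(2145 + 3256) = ((1 + 216 + 2*729)**2 - 2904)*5401 = ((1 + 216 + 1458)**2 - 2904)*5401 = (1675**2 - 2904)*5401 = (2805625 - 2904)*5401 = 2802721*5401 = 15137496121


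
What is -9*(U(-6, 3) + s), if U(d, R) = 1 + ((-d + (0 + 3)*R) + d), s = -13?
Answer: 27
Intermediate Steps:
U(d, R) = 1 + 3*R (U(d, R) = 1 + ((-d + 3*R) + d) = 1 + 3*R)
-9*(U(-6, 3) + s) = -9*((1 + 3*3) - 13) = -9*((1 + 9) - 13) = -9*(10 - 13) = -9*(-3) = 27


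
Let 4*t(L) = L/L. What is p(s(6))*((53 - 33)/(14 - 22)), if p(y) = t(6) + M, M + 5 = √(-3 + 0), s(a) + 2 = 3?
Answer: 95/8 - 5*I*√3/2 ≈ 11.875 - 4.3301*I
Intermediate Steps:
s(a) = 1 (s(a) = -2 + 3 = 1)
t(L) = ¼ (t(L) = (L/L)/4 = (¼)*1 = ¼)
M = -5 + I*√3 (M = -5 + √(-3 + 0) = -5 + √(-3) = -5 + I*√3 ≈ -5.0 + 1.732*I)
p(y) = -19/4 + I*√3 (p(y) = ¼ + (-5 + I*√3) = -19/4 + I*√3)
p(s(6))*((53 - 33)/(14 - 22)) = (-19/4 + I*√3)*((53 - 33)/(14 - 22)) = (-19/4 + I*√3)*(20/(-8)) = (-19/4 + I*√3)*(20*(-⅛)) = (-19/4 + I*√3)*(-5/2) = 95/8 - 5*I*√3/2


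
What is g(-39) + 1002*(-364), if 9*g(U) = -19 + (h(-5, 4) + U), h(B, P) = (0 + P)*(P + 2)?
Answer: -3282586/9 ≈ -3.6473e+5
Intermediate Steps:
h(B, P) = P*(2 + P)
g(U) = 5/9 + U/9 (g(U) = (-19 + (4*(2 + 4) + U))/9 = (-19 + (4*6 + U))/9 = (-19 + (24 + U))/9 = (5 + U)/9 = 5/9 + U/9)
g(-39) + 1002*(-364) = (5/9 + (⅑)*(-39)) + 1002*(-364) = (5/9 - 13/3) - 364728 = -34/9 - 364728 = -3282586/9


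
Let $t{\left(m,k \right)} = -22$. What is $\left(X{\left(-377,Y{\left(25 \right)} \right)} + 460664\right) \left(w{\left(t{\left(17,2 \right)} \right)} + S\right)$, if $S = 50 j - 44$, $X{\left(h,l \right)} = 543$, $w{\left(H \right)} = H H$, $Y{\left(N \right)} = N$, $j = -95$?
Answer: $-1987802170$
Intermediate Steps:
$w{\left(H \right)} = H^{2}$
$S = -4794$ ($S = 50 \left(-95\right) - 44 = -4750 - 44 = -4794$)
$\left(X{\left(-377,Y{\left(25 \right)} \right)} + 460664\right) \left(w{\left(t{\left(17,2 \right)} \right)} + S\right) = \left(543 + 460664\right) \left(\left(-22\right)^{2} - 4794\right) = 461207 \left(484 - 4794\right) = 461207 \left(-4310\right) = -1987802170$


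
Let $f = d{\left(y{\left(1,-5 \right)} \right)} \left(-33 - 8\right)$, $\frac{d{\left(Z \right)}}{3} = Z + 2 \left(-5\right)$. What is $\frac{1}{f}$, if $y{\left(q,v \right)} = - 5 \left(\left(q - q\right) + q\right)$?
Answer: $\frac{1}{1845} \approx 0.00054201$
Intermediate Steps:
$y{\left(q,v \right)} = - 5 q$ ($y{\left(q,v \right)} = - 5 \left(0 + q\right) = - 5 q$)
$d{\left(Z \right)} = -30 + 3 Z$ ($d{\left(Z \right)} = 3 \left(Z + 2 \left(-5\right)\right) = 3 \left(Z - 10\right) = 3 \left(-10 + Z\right) = -30 + 3 Z$)
$f = 1845$ ($f = \left(-30 + 3 \left(\left(-5\right) 1\right)\right) \left(-33 - 8\right) = \left(-30 + 3 \left(-5\right)\right) \left(-41\right) = \left(-30 - 15\right) \left(-41\right) = \left(-45\right) \left(-41\right) = 1845$)
$\frac{1}{f} = \frac{1}{1845}$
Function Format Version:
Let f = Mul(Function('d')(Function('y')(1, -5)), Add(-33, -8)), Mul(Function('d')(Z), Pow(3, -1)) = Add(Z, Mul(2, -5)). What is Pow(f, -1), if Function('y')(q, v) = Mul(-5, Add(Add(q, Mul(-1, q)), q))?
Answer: Rational(1, 1845) ≈ 0.00054201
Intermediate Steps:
Function('y')(q, v) = Mul(-5, q) (Function('y')(q, v) = Mul(-5, Add(0, q)) = Mul(-5, q))
Function('d')(Z) = Add(-30, Mul(3, Z)) (Function('d')(Z) = Mul(3, Add(Z, Mul(2, -5))) = Mul(3, Add(Z, -10)) = Mul(3, Add(-10, Z)) = Add(-30, Mul(3, Z)))
f = 1845 (f = Mul(Add(-30, Mul(3, Mul(-5, 1))), Add(-33, -8)) = Mul(Add(-30, Mul(3, -5)), -41) = Mul(Add(-30, -15), -41) = Mul(-45, -41) = 1845)
Pow(f, -1) = Pow(1845, -1) = Rational(1, 1845)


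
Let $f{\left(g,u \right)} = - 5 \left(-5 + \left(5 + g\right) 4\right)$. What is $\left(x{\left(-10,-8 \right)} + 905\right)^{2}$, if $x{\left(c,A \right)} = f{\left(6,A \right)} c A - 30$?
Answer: $216825625$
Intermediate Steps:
$f{\left(g,u \right)} = -75 - 20 g$ ($f{\left(g,u \right)} = - 5 \left(-5 + \left(20 + 4 g\right)\right) = - 5 \left(15 + 4 g\right) = -75 - 20 g$)
$x{\left(c,A \right)} = -30 - 195 A c$ ($x{\left(c,A \right)} = \left(-75 - 120\right) c A - 30 = - 195 c A - 30 = - 195 A c - 30 = -30 - 195 A c$)
$\left(x{\left(-10,-8 \right)} + 905\right)^{2} = \left(\left(-30 - \left(-1560\right) \left(-10\right)\right) + 905\right)^{2} = \left(\left(-30 - 15600\right) + 905\right)^{2} = \left(-15630 + 905\right)^{2} = \left(-14725\right)^{2} = 216825625$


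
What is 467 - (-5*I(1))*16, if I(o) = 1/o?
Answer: 547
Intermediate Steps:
467 - (-5*I(1))*16 = 467 - (-5/1)*16 = 467 - (-5*1)*16 = 467 - (-5)*16 = 467 - 1*(-80) = 467 + 80 = 547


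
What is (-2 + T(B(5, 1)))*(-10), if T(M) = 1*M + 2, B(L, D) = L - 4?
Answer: -10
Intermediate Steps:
B(L, D) = -4 + L
T(M) = 2 + M (T(M) = M + 2 = 2 + M)
(-2 + T(B(5, 1)))*(-10) = (-2 + (2 + (-4 + 5)))*(-10) = (-2 + (2 + 1))*(-10) = (-2 + 3)*(-10) = 1*(-10) = -10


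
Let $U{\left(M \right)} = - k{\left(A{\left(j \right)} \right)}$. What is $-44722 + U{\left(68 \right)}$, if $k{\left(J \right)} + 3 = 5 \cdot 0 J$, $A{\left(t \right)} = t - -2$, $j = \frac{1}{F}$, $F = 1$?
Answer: $-44719$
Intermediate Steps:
$j = 1$ ($j = 1^{-1} = 1$)
$A{\left(t \right)} = 2 + t$ ($A{\left(t \right)} = t + 2 = 2 + t$)
$k{\left(J \right)} = -3$ ($k{\left(J \right)} = -3 + 5 \cdot 0 J = -3 + 0 J = -3 + 0 = -3$)
$U{\left(M \right)} = 3$ ($U{\left(M \right)} = \left(-1\right) \left(-3\right) = 3$)
$-44722 + U{\left(68 \right)} = -44722 + 3 = -44719$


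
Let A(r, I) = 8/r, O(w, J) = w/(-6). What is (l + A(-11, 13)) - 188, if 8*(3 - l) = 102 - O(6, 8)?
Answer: -17477/88 ≈ -198.60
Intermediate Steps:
O(w, J) = -w/6 (O(w, J) = w*(-⅙) = -w/6)
l = -79/8 (l = 3 - (102 - (-1)*6/6)/8 = 3 - (102 - 1*(-1))/8 = 3 - (102 + 1)/8 = 3 - ⅛*103 = 3 - 103/8 = -79/8 ≈ -9.8750)
(l + A(-11, 13)) - 188 = (-79/8 + 8/(-11)) - 188 = (-79/8 + 8*(-1/11)) - 188 = (-79/8 - 8/11) - 188 = -933/88 - 188 = -17477/88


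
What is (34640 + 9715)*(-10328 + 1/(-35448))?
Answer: -5412891181825/11816 ≈ -4.5810e+8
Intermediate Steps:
(34640 + 9715)*(-10328 + 1/(-35448)) = 44355*(-10328 - 1/35448) = 44355*(-366106945/35448) = -5412891181825/11816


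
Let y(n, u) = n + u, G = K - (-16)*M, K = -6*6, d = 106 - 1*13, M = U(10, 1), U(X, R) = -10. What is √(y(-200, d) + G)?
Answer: I*√303 ≈ 17.407*I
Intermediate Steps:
M = -10
d = 93 (d = 106 - 13 = 93)
K = -36
G = -196 (G = -36 - (-16)*(-10) = -36 - 16*10 = -36 - 160 = -196)
√(y(-200, d) + G) = √((-200 + 93) - 196) = √(-107 - 196) = √(-303) = I*√303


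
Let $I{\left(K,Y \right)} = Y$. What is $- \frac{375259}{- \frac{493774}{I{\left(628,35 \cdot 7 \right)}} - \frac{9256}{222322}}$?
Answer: $\frac{114831130295}{616736466} \approx 186.19$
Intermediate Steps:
$- \frac{375259}{- \frac{493774}{I{\left(628,35 \cdot 7 \right)}} - \frac{9256}{222322}} = - \frac{375259}{- \frac{493774}{35 \cdot 7} - \frac{9256}{222322}} = - \frac{375259}{- \frac{493774}{245} - \frac{52}{1249}} = - \frac{375259}{- \frac{616736466}{306005}} = \left(-375259\right) \left(- \frac{306005}{616736466}\right) = \frac{114831130295}{616736466}$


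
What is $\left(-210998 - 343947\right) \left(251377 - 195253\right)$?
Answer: $-31145733180$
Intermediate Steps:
$\left(-210998 - 343947\right) \left(251377 - 195253\right) = \left(-554945\right) 56124 = -31145733180$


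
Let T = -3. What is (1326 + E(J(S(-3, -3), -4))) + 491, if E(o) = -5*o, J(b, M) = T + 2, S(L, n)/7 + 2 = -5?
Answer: 1822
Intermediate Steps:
S(L, n) = -49 (S(L, n) = -14 + 7*(-5) = -14 - 35 = -49)
J(b, M) = -1 (J(b, M) = -3 + 2 = -1)
(1326 + E(J(S(-3, -3), -4))) + 491 = (1326 - 5*(-1)) + 491 = (1326 + 5) + 491 = 1331 + 491 = 1822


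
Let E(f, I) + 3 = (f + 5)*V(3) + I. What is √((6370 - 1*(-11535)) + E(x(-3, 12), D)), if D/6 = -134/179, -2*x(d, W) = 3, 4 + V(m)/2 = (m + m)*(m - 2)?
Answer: 12*√3985435/179 ≈ 133.83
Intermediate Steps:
V(m) = -8 + 4*m*(-2 + m) (V(m) = -8 + 2*((m + m)*(m - 2)) = -8 + 2*((2*m)*(-2 + m)) = -8 + 2*(2*m*(-2 + m)) = -8 + 4*m*(-2 + m))
x(d, W) = -3/2 (x(d, W) = -½*3 = -3/2)
D = -804/179 (D = 6*(-134/179) = -804/179 ≈ -4.4916)
E(f, I) = 17 + I + 4*f (E(f, I) = -3 + ((f + 5)*(-8 - 8*3 + 4*3²) + I) = -3 + ((5 + f)*(-8 - 24 + 4*9) + I) = -3 + ((5 + f)*(-8 - 24 + 36) + I) = -3 + ((5 + f)*4 + I) = -3 + ((20 + 4*f) + I) = -3 + (20 + I + 4*f) = 17 + I + 4*f)
√((6370 - 1*(-11535)) + E(x(-3, 12), D)) = √((6370 - 1*(-11535)) + (17 - 804/179 + 4*(-3/2))) = √((6370 + 11535) + (17 - 804/179 - 6)) = √(17905 + 1165/179) = √(3206160/179) = 12*√3985435/179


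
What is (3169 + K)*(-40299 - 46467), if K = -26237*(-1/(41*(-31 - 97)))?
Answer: -720360615525/2624 ≈ -2.7453e+8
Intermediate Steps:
K = -26237/5248 (K = -26237/((-128*(-41))) = -26237/5248 ≈ -4.9994)
(3169 + K)*(-40299 - 46467) = (3169 - 26237/5248)*(-40299 - 46467) = (16604675/5248)*(-86766) = -720360615525/2624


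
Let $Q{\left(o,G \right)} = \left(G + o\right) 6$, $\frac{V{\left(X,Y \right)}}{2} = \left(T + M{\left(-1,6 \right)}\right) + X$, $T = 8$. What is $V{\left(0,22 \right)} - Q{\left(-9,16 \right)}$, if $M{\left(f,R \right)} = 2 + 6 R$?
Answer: $50$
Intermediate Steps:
$V{\left(X,Y \right)} = 92 + 2 X$ ($V{\left(X,Y \right)} = 2 \left(\left(8 + \left(2 + 6 \cdot 6\right)\right) + X\right) = 2 \left(\left(8 + \left(2 + 36\right)\right) + X\right) = 2 \left(\left(8 + 38\right) + X\right) = 2 \left(46 + X\right) = 92 + 2 X$)
$Q{\left(o,G \right)} = 6 G + 6 o$
$V{\left(0,22 \right)} - Q{\left(-9,16 \right)} = \left(92 + 2 \cdot 0\right) - \left(6 \cdot 16 + 6 \left(-9\right)\right) = \left(92 + 0\right) - \left(96 - 54\right) = 92 - 42 = 50$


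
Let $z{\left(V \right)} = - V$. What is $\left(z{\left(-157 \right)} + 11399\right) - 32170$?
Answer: $-20614$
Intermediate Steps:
$\left(z{\left(-157 \right)} + 11399\right) - 32170 = \left(\left(-1\right) \left(-157\right) + 11399\right) - 32170 = \left(157 + 11399\right) - 32170 = 11556 - 32170 = -20614$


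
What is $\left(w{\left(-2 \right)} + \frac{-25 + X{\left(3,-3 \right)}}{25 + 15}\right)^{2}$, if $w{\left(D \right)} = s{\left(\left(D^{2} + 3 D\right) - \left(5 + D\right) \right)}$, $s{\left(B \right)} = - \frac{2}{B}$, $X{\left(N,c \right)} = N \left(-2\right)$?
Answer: $\frac{9}{64} \approx 0.14063$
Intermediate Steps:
$X{\left(N,c \right)} = - 2 N$
$w{\left(D \right)} = - \frac{2}{-5 + D^{2} + 2 D}$ ($w{\left(D \right)} = - \frac{2}{\left(D^{2} + 3 D\right) - \left(5 + D\right)} = - \frac{2}{-5 + D^{2} + 2 D}$)
$\left(w{\left(-2 \right)} + \frac{-25 + X{\left(3,-3 \right)}}{25 + 15}\right)^{2} = \left(- \frac{2}{-5 + \left(-2\right)^{2} + 2 \left(-2\right)} + \frac{-25 - 6}{25 + 15}\right)^{2} = \left(- \frac{2}{-5 + 4 - 4} + \frac{-25 - 6}{40}\right)^{2} = \left(- \frac{2}{-5} - \frac{31}{40}\right)^{2} = \left(\left(-2\right) \left(- \frac{1}{5}\right) - \frac{31}{40}\right)^{2} = \left(\frac{2}{5} - \frac{31}{40}\right)^{2} = \left(- \frac{3}{8}\right)^{2} = \frac{9}{64}$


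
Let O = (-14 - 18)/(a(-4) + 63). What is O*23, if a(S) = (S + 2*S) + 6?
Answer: -736/57 ≈ -12.912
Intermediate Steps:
a(S) = 6 + 3*S (a(S) = 3*S + 6 = 6 + 3*S)
O = -32/57 (O = (-14 - 18)/((6 + 3*(-4)) + 63) = -32/((6 - 12) + 63) = -32/(-6 + 63) = -32/57 ≈ -0.56140)
O*23 = -32/57*23 = -736/57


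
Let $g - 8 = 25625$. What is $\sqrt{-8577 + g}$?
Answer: $4 \sqrt{1066} \approx 130.6$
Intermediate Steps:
$g = 25633$ ($g = 8 + 25625 = 25633$)
$\sqrt{-8577 + g} = \sqrt{-8577 + 25633} = \sqrt{17056} = 4 \sqrt{1066}$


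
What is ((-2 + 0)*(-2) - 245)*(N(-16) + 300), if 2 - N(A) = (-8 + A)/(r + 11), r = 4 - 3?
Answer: -73264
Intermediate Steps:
r = 1
N(A) = 8/3 - A/12 (N(A) = 2 - (-8 + A)/(1 + 11) = 2 - (-8 + A)/12 = 2 - (-2/3 + A/12) = 2 + (2/3 - A/12) = 8/3 - A/12)
((-2 + 0)*(-2) - 245)*(N(-16) + 300) = ((-2 + 0)*(-2) - 245)*((8/3 - 1/12*(-16)) + 300) = (-2*(-2) - 245)*((8/3 + 4/3) + 300) = (4 - 245)*(4 + 300) = -241*304 = -73264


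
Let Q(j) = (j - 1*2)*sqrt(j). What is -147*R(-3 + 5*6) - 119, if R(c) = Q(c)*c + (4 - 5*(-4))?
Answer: -3647 - 297675*sqrt(3) ≈ -5.1924e+5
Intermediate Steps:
Q(j) = sqrt(j)*(-2 + j) (Q(j) = (j - 2)*sqrt(j) = (-2 + j)*sqrt(j) = sqrt(j)*(-2 + j))
R(c) = 24 + c**(3/2)*(-2 + c) (R(c) = (sqrt(c)*(-2 + c))*c + (4 - 5*(-4)) = c**(3/2)*(-2 + c) + (4 + 20) = c**(3/2)*(-2 + c) + 24 = 24 + c**(3/2)*(-2 + c))
-147*R(-3 + 5*6) - 119 = -147*(24 + (-3 + 5*6)**(3/2)*(-2 + (-3 + 5*6))) - 119 = -147*(24 + (-3 + 30)**(3/2)*(-2 + (-3 + 30))) - 119 = -147*(24 + 27**(3/2)*(-2 + 27)) - 119 = -147*(24 + (81*sqrt(3))*25) - 119 = -147*(24 + 2025*sqrt(3)) - 119 = (-3528 - 297675*sqrt(3)) - 119 = -3647 - 297675*sqrt(3)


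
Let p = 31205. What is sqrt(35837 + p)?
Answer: sqrt(67042) ≈ 258.92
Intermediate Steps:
sqrt(35837 + p) = sqrt(35837 + 31205) = sqrt(67042)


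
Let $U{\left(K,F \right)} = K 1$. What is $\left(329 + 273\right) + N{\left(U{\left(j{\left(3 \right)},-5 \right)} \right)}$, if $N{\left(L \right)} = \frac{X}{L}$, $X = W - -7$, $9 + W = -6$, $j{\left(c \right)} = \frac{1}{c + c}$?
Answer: $554$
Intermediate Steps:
$j{\left(c \right)} = \frac{1}{2 c}$
$W = -15$ ($W = -9 - 6 = -15$)
$U{\left(K,F \right)} = K$
$X = -8$ ($X = -15 - -7 = -15 + 7 = -8$)
$N{\left(L \right)} = - \frac{8}{L}$
$\left(329 + 273\right) + N{\left(U{\left(j{\left(3 \right)},-5 \right)} \right)} = \left(329 + 273\right) - \frac{8}{\frac{1}{2} \cdot \frac{1}{3}} = 602 - \frac{8}{\frac{1}{2} \cdot \frac{1}{3}} = 602 - 8 \frac{1}{\frac{1}{6}} = 602 - 48 = 554$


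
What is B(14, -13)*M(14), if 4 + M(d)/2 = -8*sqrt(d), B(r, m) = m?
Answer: 104 + 208*sqrt(14) ≈ 882.26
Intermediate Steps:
M(d) = -8 - 16*sqrt(d) (M(d) = -8 + 2*(-8*sqrt(d)) = -8 - 16*sqrt(d))
B(14, -13)*M(14) = -13*(-8 - 16*sqrt(14)) = 104 + 208*sqrt(14)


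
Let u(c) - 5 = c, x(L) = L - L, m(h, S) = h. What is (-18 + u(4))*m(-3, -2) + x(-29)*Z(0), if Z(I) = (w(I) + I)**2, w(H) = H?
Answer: 27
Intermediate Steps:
Z(I) = 4*I**2 (Z(I) = (I + I)**2 = (2*I)**2 = 4*I**2)
x(L) = 0
u(c) = 5 + c
(-18 + u(4))*m(-3, -2) + x(-29)*Z(0) = (-18 + (5 + 4))*(-3) + 0*(4*0**2) = (-18 + 9)*(-3) + 0*(4*0) = -9*(-3) + 0*0 = 27 + 0 = 27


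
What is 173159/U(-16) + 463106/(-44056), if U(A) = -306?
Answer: -1942600835/3370284 ≈ -576.39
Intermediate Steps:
173159/U(-16) + 463106/(-44056) = 173159/(-306) + 463106/(-44056) = 173159*(-1/306) + 463106*(-1/44056) = -173159/306 - 231553/22028 = -1942600835/3370284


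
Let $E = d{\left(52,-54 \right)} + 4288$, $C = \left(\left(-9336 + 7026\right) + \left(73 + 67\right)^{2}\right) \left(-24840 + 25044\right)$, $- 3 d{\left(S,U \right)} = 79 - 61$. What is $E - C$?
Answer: $-3522878$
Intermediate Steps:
$d{\left(S,U \right)} = -6$ ($d{\left(S,U \right)} = - \frac{79 - 61}{3} = \left(- \frac{1}{3}\right) 18 = -6$)
$C = 3527160$ ($C = \left(-2310 + 140^{2}\right) 204 = \left(-2310 + 19600\right) 204 = 17290 \cdot 204 = 3527160$)
$E = 4282$ ($E = -6 + 4288 = 4282$)
$E - C = 4282 - 3527160 = -3522878$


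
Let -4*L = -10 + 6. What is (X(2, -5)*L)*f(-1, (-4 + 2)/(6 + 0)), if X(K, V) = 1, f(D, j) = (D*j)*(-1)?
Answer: -1/3 ≈ -0.33333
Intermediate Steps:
f(D, j) = -D*j
L = 1 (L = -(-10 + 6)/4 = -1/4*(-4) = 1)
(X(2, -5)*L)*f(-1, (-4 + 2)/(6 + 0)) = (1*1)*(-1*(-1)*(-4 + 2)/(6 + 0)) = 1*(-1*(-1)*(-2/6)) = 1*(-1*(-1)*(-2*1/6)) = 1*(-1*(-1)*(-1/3)) = 1*(-1/3) = -1/3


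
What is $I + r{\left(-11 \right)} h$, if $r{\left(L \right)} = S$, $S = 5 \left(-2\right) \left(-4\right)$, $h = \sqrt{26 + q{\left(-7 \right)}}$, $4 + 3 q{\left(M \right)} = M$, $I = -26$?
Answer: $-26 + \frac{40 \sqrt{201}}{3} \approx 163.03$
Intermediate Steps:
$q{\left(M \right)} = - \frac{4}{3} + \frac{M}{3}$
$h = \frac{\sqrt{201}}{3}$ ($h = \sqrt{26 + \left(- \frac{4}{3} + \frac{1}{3} \left(-7\right)\right)} = \sqrt{26 - \frac{11}{3}} = \sqrt{\frac{67}{3}} = \frac{\sqrt{201}}{3} \approx 4.7258$)
$S = 40$ ($S = \left(-10\right) \left(-4\right) = 40$)
$r{\left(L \right)} = 40$
$I + r{\left(-11 \right)} h = -26 + 40 \frac{\sqrt{201}}{3} = -26 + \frac{40 \sqrt{201}}{3}$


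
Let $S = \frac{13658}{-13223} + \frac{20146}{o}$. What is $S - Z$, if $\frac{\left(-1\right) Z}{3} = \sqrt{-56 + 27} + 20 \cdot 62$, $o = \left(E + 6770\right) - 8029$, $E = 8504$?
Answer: $\frac{50935114364}{13685805} + 3 i \sqrt{29} \approx 3721.7 + 16.155 i$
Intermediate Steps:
$o = 7245$ ($o = \left(8504 + 6770\right) - 8029 = 15274 - 8029 = 7245$)
$Z = -3720 - 3 i \sqrt{29}$ ($Z = - 3 \left(\sqrt{-56 + 27} + 20 \cdot 62\right) = - 3 \left(\sqrt{-29} + 1240\right) = - 3 \left(i \sqrt{29} + 1240\right) = - 3 \left(1240 + i \sqrt{29}\right) = -3720 - 3 i \sqrt{29} \approx -3720.0 - 16.155 i$)
$S = \frac{23919764}{13685805}$ ($S = \frac{13658}{-13223} + \frac{20146}{7245} = 13658 \left(- \frac{1}{13223}\right) + 20146 \cdot \frac{1}{7245} = - \frac{13658}{13223} + \frac{2878}{1035} = \frac{23919764}{13685805} \approx 1.7478$)
$S - Z = \frac{23919764}{13685805} - \left(-3720 - 3 i \sqrt{29}\right) = \frac{23919764}{13685805} + \left(3720 + 3 i \sqrt{29}\right) = \frac{50935114364}{13685805} + 3 i \sqrt{29}$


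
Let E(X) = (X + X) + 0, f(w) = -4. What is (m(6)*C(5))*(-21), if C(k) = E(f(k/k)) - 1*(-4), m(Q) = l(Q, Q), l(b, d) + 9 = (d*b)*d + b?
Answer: 17892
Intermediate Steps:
l(b, d) = -9 + b + b*d² (l(b, d) = -9 + ((d*b)*d + b) = -9 + ((b*d)*d + b) = -9 + (b*d² + b) = -9 + (b + b*d²) = -9 + b + b*d²)
E(X) = 2*X (E(X) = 2*X + 0 = 2*X)
m(Q) = -9 + Q + Q³ (m(Q) = -9 + Q + Q*Q² = -9 + Q + Q³)
C(k) = -4 (C(k) = 2*(-4) - 1*(-4) = -8 + 4 = -4)
(m(6)*C(5))*(-21) = ((-9 + 6 + 6³)*(-4))*(-21) = ((-9 + 6 + 216)*(-4))*(-21) = (213*(-4))*(-21) = -852*(-21) = 17892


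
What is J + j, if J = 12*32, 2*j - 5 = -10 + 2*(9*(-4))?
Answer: 691/2 ≈ 345.50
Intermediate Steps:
j = -77/2 (j = 5/2 + (-10 + 2*(9*(-4)))/2 = 5/2 + (-10 + 2*(-36))/2 = 5/2 + (-10 - 72)/2 = 5/2 + (½)*(-82) = 5/2 - 41 = -77/2 ≈ -38.500)
J = 384
J + j = 384 - 77/2 = 691/2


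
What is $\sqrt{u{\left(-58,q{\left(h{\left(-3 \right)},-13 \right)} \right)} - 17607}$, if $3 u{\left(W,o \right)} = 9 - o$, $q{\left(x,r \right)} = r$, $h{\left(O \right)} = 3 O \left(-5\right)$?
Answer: $\frac{i \sqrt{158397}}{3} \approx 132.66 i$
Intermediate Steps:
$h{\left(O \right)} = - 15 O$
$u{\left(W,o \right)} = 3 - \frac{o}{3}$ ($u{\left(W,o \right)} = \frac{9 - o}{3} = 3 - \frac{o}{3}$)
$\sqrt{u{\left(-58,q{\left(h{\left(-3 \right)},-13 \right)} \right)} - 17607} = \sqrt{\left(3 - - \frac{13}{3}\right) - 17607} = \sqrt{\left(3 + \frac{13}{3}\right) - 17607} = \sqrt{\frac{22}{3} - 17607} = \sqrt{- \frac{52799}{3}} = \frac{i \sqrt{158397}}{3}$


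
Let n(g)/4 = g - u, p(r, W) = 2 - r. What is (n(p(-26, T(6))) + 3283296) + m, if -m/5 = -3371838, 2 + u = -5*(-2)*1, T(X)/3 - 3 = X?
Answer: 20142566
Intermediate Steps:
T(X) = 9 + 3*X
u = 8 (u = -2 - 5*(-2)*1 = -2 + 10*1 = -2 + 10 = 8)
m = 16859190 (m = -5*(-3371838) = 16859190)
n(g) = -32 + 4*g (n(g) = 4*(g - 1*8) = 4*(g - 8) = 4*(-8 + g) = -32 + 4*g)
(n(p(-26, T(6))) + 3283296) + m = ((-32 + 4*(2 - 1*(-26))) + 3283296) + 16859190 = ((-32 + 4*(2 + 26)) + 3283296) + 16859190 = ((-32 + 4*28) + 3283296) + 16859190 = ((-32 + 112) + 3283296) + 16859190 = (80 + 3283296) + 16859190 = 3283376 + 16859190 = 20142566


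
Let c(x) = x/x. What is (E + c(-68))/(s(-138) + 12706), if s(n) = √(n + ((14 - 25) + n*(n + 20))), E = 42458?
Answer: 179828018/53808767 - 14153*√16135/53808767 ≈ 3.3086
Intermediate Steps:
c(x) = 1
s(n) = √(-11 + n + n*(20 + n)) (s(n) = √(n + (-11 + n*(20 + n))) = √(-11 + n + n*(20 + n)))
(E + c(-68))/(s(-138) + 12706) = (42458 + 1)/(√(-11 + (-138)² + 21*(-138)) + 12706) = 42459/(√(-11 + 19044 - 2898) + 12706) = 42459/(√16135 + 12706) = 42459/(12706 + √16135)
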